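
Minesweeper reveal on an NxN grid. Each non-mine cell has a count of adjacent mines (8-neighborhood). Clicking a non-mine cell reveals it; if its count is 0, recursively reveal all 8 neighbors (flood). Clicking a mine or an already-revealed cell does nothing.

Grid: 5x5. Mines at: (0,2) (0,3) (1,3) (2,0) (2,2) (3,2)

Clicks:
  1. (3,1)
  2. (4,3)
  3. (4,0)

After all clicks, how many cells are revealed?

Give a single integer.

Click 1 (3,1) count=3: revealed 1 new [(3,1)] -> total=1
Click 2 (4,3) count=1: revealed 1 new [(4,3)] -> total=2
Click 3 (4,0) count=0: revealed 3 new [(3,0) (4,0) (4,1)] -> total=5

Answer: 5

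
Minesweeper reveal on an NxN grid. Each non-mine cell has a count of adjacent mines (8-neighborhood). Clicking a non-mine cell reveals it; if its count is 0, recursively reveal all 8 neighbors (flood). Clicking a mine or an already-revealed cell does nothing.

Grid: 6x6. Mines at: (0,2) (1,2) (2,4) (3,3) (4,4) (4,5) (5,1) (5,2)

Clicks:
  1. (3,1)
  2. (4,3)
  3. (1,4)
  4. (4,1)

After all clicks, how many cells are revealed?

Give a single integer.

Click 1 (3,1) count=0: revealed 13 new [(0,0) (0,1) (1,0) (1,1) (2,0) (2,1) (2,2) (3,0) (3,1) (3,2) (4,0) (4,1) (4,2)] -> total=13
Click 2 (4,3) count=3: revealed 1 new [(4,3)] -> total=14
Click 3 (1,4) count=1: revealed 1 new [(1,4)] -> total=15
Click 4 (4,1) count=2: revealed 0 new [(none)] -> total=15

Answer: 15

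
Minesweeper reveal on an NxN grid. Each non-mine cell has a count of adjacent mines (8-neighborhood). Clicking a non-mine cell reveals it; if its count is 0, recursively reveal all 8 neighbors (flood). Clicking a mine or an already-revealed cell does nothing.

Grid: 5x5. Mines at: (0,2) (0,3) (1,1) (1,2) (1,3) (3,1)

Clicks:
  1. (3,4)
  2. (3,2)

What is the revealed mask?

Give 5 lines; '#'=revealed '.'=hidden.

Answer: .....
.....
..###
..###
..###

Derivation:
Click 1 (3,4) count=0: revealed 9 new [(2,2) (2,3) (2,4) (3,2) (3,3) (3,4) (4,2) (4,3) (4,4)] -> total=9
Click 2 (3,2) count=1: revealed 0 new [(none)] -> total=9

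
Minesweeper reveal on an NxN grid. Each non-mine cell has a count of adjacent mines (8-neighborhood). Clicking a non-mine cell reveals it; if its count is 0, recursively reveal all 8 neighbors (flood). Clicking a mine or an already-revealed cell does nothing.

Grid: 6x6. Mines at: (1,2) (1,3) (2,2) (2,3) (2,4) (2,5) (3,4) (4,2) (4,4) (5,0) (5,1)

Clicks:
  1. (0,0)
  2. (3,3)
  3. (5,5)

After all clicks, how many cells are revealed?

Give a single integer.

Click 1 (0,0) count=0: revealed 10 new [(0,0) (0,1) (1,0) (1,1) (2,0) (2,1) (3,0) (3,1) (4,0) (4,1)] -> total=10
Click 2 (3,3) count=6: revealed 1 new [(3,3)] -> total=11
Click 3 (5,5) count=1: revealed 1 new [(5,5)] -> total=12

Answer: 12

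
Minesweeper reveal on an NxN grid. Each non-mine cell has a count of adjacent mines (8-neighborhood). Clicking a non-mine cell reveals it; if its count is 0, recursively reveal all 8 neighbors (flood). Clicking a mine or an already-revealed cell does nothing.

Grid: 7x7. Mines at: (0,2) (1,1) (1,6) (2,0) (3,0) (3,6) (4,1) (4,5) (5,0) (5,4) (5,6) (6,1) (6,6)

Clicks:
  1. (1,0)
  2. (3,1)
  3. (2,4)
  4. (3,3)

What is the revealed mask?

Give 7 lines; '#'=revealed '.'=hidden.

Click 1 (1,0) count=2: revealed 1 new [(1,0)] -> total=1
Click 2 (3,1) count=3: revealed 1 new [(3,1)] -> total=2
Click 3 (2,4) count=0: revealed 18 new [(0,3) (0,4) (0,5) (1,2) (1,3) (1,4) (1,5) (2,2) (2,3) (2,4) (2,5) (3,2) (3,3) (3,4) (3,5) (4,2) (4,3) (4,4)] -> total=20
Click 4 (3,3) count=0: revealed 0 new [(none)] -> total=20

Answer: ...###.
#.####.
..####.
.#####.
..###..
.......
.......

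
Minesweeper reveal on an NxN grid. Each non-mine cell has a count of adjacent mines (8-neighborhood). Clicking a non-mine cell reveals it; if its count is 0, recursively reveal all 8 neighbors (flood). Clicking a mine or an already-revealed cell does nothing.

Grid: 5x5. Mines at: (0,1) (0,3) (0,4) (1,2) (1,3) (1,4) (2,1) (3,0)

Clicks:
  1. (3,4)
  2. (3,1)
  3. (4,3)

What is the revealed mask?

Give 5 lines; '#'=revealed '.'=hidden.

Click 1 (3,4) count=0: revealed 11 new [(2,2) (2,3) (2,4) (3,1) (3,2) (3,3) (3,4) (4,1) (4,2) (4,3) (4,4)] -> total=11
Click 2 (3,1) count=2: revealed 0 new [(none)] -> total=11
Click 3 (4,3) count=0: revealed 0 new [(none)] -> total=11

Answer: .....
.....
..###
.####
.####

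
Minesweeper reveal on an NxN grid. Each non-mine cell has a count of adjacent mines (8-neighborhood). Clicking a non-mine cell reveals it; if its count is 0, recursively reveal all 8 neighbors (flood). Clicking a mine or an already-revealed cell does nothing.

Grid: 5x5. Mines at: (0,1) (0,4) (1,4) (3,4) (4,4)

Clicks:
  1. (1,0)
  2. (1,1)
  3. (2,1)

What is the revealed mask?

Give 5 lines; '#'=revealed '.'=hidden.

Click 1 (1,0) count=1: revealed 1 new [(1,0)] -> total=1
Click 2 (1,1) count=1: revealed 1 new [(1,1)] -> total=2
Click 3 (2,1) count=0: revealed 14 new [(1,2) (1,3) (2,0) (2,1) (2,2) (2,3) (3,0) (3,1) (3,2) (3,3) (4,0) (4,1) (4,2) (4,3)] -> total=16

Answer: .....
####.
####.
####.
####.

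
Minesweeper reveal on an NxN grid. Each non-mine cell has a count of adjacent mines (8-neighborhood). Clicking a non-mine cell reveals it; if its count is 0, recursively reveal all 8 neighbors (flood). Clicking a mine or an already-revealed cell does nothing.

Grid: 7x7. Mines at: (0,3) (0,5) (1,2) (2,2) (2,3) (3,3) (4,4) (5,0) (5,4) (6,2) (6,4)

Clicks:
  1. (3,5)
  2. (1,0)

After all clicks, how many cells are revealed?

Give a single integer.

Answer: 11

Derivation:
Click 1 (3,5) count=1: revealed 1 new [(3,5)] -> total=1
Click 2 (1,0) count=0: revealed 10 new [(0,0) (0,1) (1,0) (1,1) (2,0) (2,1) (3,0) (3,1) (4,0) (4,1)] -> total=11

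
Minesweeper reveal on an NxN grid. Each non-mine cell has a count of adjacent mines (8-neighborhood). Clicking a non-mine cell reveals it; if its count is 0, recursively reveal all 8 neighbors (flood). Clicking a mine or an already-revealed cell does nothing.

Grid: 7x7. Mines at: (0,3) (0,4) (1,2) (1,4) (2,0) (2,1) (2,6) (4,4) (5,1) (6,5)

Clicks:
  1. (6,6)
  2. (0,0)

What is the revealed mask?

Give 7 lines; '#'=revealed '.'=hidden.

Answer: ##.....
##.....
.......
.......
.......
.......
......#

Derivation:
Click 1 (6,6) count=1: revealed 1 new [(6,6)] -> total=1
Click 2 (0,0) count=0: revealed 4 new [(0,0) (0,1) (1,0) (1,1)] -> total=5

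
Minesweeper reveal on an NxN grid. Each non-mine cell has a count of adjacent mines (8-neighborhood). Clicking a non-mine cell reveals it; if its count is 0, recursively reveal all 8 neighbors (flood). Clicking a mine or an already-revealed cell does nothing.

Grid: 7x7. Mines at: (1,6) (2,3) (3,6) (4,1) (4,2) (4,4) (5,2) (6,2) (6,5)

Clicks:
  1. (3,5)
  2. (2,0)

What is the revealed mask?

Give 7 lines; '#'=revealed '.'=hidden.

Answer: ######.
######.
###....
###..#.
.......
.......
.......

Derivation:
Click 1 (3,5) count=2: revealed 1 new [(3,5)] -> total=1
Click 2 (2,0) count=0: revealed 18 new [(0,0) (0,1) (0,2) (0,3) (0,4) (0,5) (1,0) (1,1) (1,2) (1,3) (1,4) (1,5) (2,0) (2,1) (2,2) (3,0) (3,1) (3,2)] -> total=19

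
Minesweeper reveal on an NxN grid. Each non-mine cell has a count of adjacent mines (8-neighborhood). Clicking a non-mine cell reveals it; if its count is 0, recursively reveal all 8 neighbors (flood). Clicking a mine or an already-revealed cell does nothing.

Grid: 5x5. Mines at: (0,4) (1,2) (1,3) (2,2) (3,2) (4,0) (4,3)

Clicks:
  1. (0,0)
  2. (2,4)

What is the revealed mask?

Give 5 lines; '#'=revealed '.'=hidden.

Click 1 (0,0) count=0: revealed 8 new [(0,0) (0,1) (1,0) (1,1) (2,0) (2,1) (3,0) (3,1)] -> total=8
Click 2 (2,4) count=1: revealed 1 new [(2,4)] -> total=9

Answer: ##...
##...
##..#
##...
.....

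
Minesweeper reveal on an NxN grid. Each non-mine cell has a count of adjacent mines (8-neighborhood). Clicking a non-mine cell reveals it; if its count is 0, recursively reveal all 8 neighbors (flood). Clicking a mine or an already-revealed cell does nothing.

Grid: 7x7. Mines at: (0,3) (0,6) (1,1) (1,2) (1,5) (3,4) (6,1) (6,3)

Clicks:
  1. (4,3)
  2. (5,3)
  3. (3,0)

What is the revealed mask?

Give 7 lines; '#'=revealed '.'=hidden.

Click 1 (4,3) count=1: revealed 1 new [(4,3)] -> total=1
Click 2 (5,3) count=1: revealed 1 new [(5,3)] -> total=2
Click 3 (3,0) count=0: revealed 14 new [(2,0) (2,1) (2,2) (2,3) (3,0) (3,1) (3,2) (3,3) (4,0) (4,1) (4,2) (5,0) (5,1) (5,2)] -> total=16

Answer: .......
.......
####...
####...
####...
####...
.......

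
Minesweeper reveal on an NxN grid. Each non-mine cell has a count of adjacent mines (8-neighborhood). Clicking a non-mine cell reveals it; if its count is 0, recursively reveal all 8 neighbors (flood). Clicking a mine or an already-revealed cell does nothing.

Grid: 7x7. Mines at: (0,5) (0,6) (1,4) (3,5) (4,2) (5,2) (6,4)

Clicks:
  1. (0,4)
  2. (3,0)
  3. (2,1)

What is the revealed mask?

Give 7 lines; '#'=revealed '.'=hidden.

Click 1 (0,4) count=2: revealed 1 new [(0,4)] -> total=1
Click 2 (3,0) count=0: revealed 22 new [(0,0) (0,1) (0,2) (0,3) (1,0) (1,1) (1,2) (1,3) (2,0) (2,1) (2,2) (2,3) (3,0) (3,1) (3,2) (3,3) (4,0) (4,1) (5,0) (5,1) (6,0) (6,1)] -> total=23
Click 3 (2,1) count=0: revealed 0 new [(none)] -> total=23

Answer: #####..
####...
####...
####...
##.....
##.....
##.....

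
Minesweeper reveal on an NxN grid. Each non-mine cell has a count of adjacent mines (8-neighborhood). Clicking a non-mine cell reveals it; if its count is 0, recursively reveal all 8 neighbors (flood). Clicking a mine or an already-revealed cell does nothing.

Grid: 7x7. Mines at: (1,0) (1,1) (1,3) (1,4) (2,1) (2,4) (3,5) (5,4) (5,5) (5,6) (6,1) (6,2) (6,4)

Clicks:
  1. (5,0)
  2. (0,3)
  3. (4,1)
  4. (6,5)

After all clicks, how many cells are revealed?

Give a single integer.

Click 1 (5,0) count=1: revealed 1 new [(5,0)] -> total=1
Click 2 (0,3) count=2: revealed 1 new [(0,3)] -> total=2
Click 3 (4,1) count=0: revealed 11 new [(3,0) (3,1) (3,2) (3,3) (4,0) (4,1) (4,2) (4,3) (5,1) (5,2) (5,3)] -> total=13
Click 4 (6,5) count=4: revealed 1 new [(6,5)] -> total=14

Answer: 14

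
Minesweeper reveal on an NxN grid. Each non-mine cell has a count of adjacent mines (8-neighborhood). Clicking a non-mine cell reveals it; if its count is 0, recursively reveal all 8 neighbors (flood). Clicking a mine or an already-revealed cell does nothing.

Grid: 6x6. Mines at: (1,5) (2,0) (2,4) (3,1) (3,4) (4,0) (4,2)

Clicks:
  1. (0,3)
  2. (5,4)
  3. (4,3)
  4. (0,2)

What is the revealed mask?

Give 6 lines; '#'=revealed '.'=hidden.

Answer: #####.
#####.
.###..
......
...###
...###

Derivation:
Click 1 (0,3) count=0: revealed 13 new [(0,0) (0,1) (0,2) (0,3) (0,4) (1,0) (1,1) (1,2) (1,3) (1,4) (2,1) (2,2) (2,3)] -> total=13
Click 2 (5,4) count=0: revealed 6 new [(4,3) (4,4) (4,5) (5,3) (5,4) (5,5)] -> total=19
Click 3 (4,3) count=2: revealed 0 new [(none)] -> total=19
Click 4 (0,2) count=0: revealed 0 new [(none)] -> total=19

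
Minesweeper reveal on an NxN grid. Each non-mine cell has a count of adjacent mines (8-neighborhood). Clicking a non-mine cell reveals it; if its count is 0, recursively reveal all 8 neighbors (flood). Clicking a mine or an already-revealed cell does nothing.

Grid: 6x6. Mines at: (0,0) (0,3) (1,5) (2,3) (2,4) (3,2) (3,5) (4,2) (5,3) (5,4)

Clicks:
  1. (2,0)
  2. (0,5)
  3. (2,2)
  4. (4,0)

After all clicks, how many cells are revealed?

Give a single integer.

Answer: 12

Derivation:
Click 1 (2,0) count=0: revealed 10 new [(1,0) (1,1) (2,0) (2,1) (3,0) (3,1) (4,0) (4,1) (5,0) (5,1)] -> total=10
Click 2 (0,5) count=1: revealed 1 new [(0,5)] -> total=11
Click 3 (2,2) count=2: revealed 1 new [(2,2)] -> total=12
Click 4 (4,0) count=0: revealed 0 new [(none)] -> total=12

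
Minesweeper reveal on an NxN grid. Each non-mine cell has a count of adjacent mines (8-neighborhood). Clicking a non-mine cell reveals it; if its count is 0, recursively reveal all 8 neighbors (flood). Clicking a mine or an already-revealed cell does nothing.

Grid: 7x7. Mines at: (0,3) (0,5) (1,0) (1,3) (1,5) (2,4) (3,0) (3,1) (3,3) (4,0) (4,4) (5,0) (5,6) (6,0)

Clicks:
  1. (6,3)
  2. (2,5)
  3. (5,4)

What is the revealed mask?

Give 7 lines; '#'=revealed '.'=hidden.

Click 1 (6,3) count=0: revealed 13 new [(4,1) (4,2) (4,3) (5,1) (5,2) (5,3) (5,4) (5,5) (6,1) (6,2) (6,3) (6,4) (6,5)] -> total=13
Click 2 (2,5) count=2: revealed 1 new [(2,5)] -> total=14
Click 3 (5,4) count=1: revealed 0 new [(none)] -> total=14

Answer: .......
.......
.....#.
.......
.###...
.#####.
.#####.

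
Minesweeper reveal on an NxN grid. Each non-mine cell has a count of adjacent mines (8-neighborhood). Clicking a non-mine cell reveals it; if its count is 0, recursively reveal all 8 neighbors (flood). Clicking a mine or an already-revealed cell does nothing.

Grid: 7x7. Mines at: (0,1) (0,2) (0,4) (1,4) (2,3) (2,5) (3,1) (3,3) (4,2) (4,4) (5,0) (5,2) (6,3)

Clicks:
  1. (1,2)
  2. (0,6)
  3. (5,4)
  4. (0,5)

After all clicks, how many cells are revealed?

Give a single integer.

Click 1 (1,2) count=3: revealed 1 new [(1,2)] -> total=1
Click 2 (0,6) count=0: revealed 4 new [(0,5) (0,6) (1,5) (1,6)] -> total=5
Click 3 (5,4) count=2: revealed 1 new [(5,4)] -> total=6
Click 4 (0,5) count=2: revealed 0 new [(none)] -> total=6

Answer: 6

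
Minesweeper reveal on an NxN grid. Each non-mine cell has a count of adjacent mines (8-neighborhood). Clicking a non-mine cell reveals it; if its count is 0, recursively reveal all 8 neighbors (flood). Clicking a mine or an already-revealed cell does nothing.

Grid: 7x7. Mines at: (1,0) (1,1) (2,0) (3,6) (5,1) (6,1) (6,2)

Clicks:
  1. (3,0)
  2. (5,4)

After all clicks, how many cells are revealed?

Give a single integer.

Answer: 37

Derivation:
Click 1 (3,0) count=1: revealed 1 new [(3,0)] -> total=1
Click 2 (5,4) count=0: revealed 36 new [(0,2) (0,3) (0,4) (0,5) (0,6) (1,2) (1,3) (1,4) (1,5) (1,6) (2,1) (2,2) (2,3) (2,4) (2,5) (2,6) (3,1) (3,2) (3,3) (3,4) (3,5) (4,1) (4,2) (4,3) (4,4) (4,5) (4,6) (5,2) (5,3) (5,4) (5,5) (5,6) (6,3) (6,4) (6,5) (6,6)] -> total=37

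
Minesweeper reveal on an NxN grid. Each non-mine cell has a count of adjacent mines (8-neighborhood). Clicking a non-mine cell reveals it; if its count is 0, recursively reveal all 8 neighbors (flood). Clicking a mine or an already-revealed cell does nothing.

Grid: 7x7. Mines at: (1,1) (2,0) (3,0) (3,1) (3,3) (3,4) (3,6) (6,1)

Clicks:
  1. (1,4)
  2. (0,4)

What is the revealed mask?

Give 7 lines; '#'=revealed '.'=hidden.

Click 1 (1,4) count=0: revealed 15 new [(0,2) (0,3) (0,4) (0,5) (0,6) (1,2) (1,3) (1,4) (1,5) (1,6) (2,2) (2,3) (2,4) (2,5) (2,6)] -> total=15
Click 2 (0,4) count=0: revealed 0 new [(none)] -> total=15

Answer: ..#####
..#####
..#####
.......
.......
.......
.......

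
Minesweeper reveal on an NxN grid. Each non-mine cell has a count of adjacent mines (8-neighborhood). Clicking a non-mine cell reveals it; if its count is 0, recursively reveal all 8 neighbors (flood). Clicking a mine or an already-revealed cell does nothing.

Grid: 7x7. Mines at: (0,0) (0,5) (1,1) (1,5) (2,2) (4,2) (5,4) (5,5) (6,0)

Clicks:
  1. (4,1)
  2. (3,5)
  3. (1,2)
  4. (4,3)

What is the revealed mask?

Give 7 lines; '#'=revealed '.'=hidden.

Answer: .......
..#....
...####
...####
.#.####
.......
.......

Derivation:
Click 1 (4,1) count=1: revealed 1 new [(4,1)] -> total=1
Click 2 (3,5) count=0: revealed 12 new [(2,3) (2,4) (2,5) (2,6) (3,3) (3,4) (3,5) (3,6) (4,3) (4,4) (4,5) (4,6)] -> total=13
Click 3 (1,2) count=2: revealed 1 new [(1,2)] -> total=14
Click 4 (4,3) count=2: revealed 0 new [(none)] -> total=14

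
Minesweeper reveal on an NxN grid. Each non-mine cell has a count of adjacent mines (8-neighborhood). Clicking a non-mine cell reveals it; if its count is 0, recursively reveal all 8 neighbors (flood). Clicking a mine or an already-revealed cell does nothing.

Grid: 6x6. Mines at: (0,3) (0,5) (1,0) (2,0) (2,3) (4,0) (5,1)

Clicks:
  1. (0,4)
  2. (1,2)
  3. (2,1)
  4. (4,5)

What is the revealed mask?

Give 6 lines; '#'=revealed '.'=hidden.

Click 1 (0,4) count=2: revealed 1 new [(0,4)] -> total=1
Click 2 (1,2) count=2: revealed 1 new [(1,2)] -> total=2
Click 3 (2,1) count=2: revealed 1 new [(2,1)] -> total=3
Click 4 (4,5) count=0: revealed 16 new [(1,4) (1,5) (2,4) (2,5) (3,2) (3,3) (3,4) (3,5) (4,2) (4,3) (4,4) (4,5) (5,2) (5,3) (5,4) (5,5)] -> total=19

Answer: ....#.
..#.##
.#..##
..####
..####
..####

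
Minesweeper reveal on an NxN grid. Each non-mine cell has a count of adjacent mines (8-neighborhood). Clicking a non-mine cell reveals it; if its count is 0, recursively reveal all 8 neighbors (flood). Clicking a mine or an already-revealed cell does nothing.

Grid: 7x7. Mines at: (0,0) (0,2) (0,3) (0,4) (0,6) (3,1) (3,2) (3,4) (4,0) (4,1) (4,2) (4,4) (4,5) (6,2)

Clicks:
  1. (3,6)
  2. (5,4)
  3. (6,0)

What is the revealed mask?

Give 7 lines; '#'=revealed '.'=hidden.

Click 1 (3,6) count=1: revealed 1 new [(3,6)] -> total=1
Click 2 (5,4) count=2: revealed 1 new [(5,4)] -> total=2
Click 3 (6,0) count=0: revealed 4 new [(5,0) (5,1) (6,0) (6,1)] -> total=6

Answer: .......
.......
.......
......#
.......
##..#..
##.....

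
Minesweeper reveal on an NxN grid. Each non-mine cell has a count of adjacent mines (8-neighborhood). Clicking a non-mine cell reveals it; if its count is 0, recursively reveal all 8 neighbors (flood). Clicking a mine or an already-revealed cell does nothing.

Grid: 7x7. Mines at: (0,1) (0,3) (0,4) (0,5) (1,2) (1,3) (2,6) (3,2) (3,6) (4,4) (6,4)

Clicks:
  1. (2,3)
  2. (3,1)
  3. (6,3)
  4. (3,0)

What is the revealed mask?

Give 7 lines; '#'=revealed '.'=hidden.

Click 1 (2,3) count=3: revealed 1 new [(2,3)] -> total=1
Click 2 (3,1) count=1: revealed 1 new [(3,1)] -> total=2
Click 3 (6,3) count=1: revealed 1 new [(6,3)] -> total=3
Click 4 (3,0) count=0: revealed 16 new [(1,0) (1,1) (2,0) (2,1) (3,0) (4,0) (4,1) (4,2) (4,3) (5,0) (5,1) (5,2) (5,3) (6,0) (6,1) (6,2)] -> total=19

Answer: .......
##.....
##.#...
##.....
####...
####...
####...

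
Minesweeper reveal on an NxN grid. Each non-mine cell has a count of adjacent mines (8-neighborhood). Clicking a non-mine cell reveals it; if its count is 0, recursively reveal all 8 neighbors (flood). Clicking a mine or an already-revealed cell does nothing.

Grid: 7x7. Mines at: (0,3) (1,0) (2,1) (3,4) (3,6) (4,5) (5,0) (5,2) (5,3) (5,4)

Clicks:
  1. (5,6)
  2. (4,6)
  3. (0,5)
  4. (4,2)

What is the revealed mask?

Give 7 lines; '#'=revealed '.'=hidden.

Click 1 (5,6) count=1: revealed 1 new [(5,6)] -> total=1
Click 2 (4,6) count=2: revealed 1 new [(4,6)] -> total=2
Click 3 (0,5) count=0: revealed 9 new [(0,4) (0,5) (0,6) (1,4) (1,5) (1,6) (2,4) (2,5) (2,6)] -> total=11
Click 4 (4,2) count=2: revealed 1 new [(4,2)] -> total=12

Answer: ....###
....###
....###
.......
..#...#
......#
.......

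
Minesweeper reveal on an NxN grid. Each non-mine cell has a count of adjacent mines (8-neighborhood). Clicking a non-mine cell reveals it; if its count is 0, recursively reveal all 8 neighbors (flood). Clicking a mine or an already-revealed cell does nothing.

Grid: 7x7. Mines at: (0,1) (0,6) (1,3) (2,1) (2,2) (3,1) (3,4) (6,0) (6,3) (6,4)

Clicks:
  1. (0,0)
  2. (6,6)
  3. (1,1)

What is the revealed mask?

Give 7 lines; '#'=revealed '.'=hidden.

Answer: #......
.#...##
.....##
.....##
.....##
.....##
.....##

Derivation:
Click 1 (0,0) count=1: revealed 1 new [(0,0)] -> total=1
Click 2 (6,6) count=0: revealed 12 new [(1,5) (1,6) (2,5) (2,6) (3,5) (3,6) (4,5) (4,6) (5,5) (5,6) (6,5) (6,6)] -> total=13
Click 3 (1,1) count=3: revealed 1 new [(1,1)] -> total=14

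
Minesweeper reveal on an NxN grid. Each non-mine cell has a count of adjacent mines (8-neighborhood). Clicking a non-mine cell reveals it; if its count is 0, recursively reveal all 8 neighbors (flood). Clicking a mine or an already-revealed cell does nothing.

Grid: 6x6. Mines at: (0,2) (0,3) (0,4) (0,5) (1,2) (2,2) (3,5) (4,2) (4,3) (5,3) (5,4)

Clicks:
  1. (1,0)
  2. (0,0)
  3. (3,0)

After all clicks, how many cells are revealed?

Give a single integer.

Click 1 (1,0) count=0: revealed 12 new [(0,0) (0,1) (1,0) (1,1) (2,0) (2,1) (3,0) (3,1) (4,0) (4,1) (5,0) (5,1)] -> total=12
Click 2 (0,0) count=0: revealed 0 new [(none)] -> total=12
Click 3 (3,0) count=0: revealed 0 new [(none)] -> total=12

Answer: 12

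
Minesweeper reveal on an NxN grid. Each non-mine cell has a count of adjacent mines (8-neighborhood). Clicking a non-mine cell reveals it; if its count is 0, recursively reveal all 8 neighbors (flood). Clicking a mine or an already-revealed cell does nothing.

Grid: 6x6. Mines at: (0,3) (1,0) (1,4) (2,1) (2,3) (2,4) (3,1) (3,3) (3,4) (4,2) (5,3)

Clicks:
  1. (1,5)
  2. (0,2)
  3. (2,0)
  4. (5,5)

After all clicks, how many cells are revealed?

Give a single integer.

Click 1 (1,5) count=2: revealed 1 new [(1,5)] -> total=1
Click 2 (0,2) count=1: revealed 1 new [(0,2)] -> total=2
Click 3 (2,0) count=3: revealed 1 new [(2,0)] -> total=3
Click 4 (5,5) count=0: revealed 4 new [(4,4) (4,5) (5,4) (5,5)] -> total=7

Answer: 7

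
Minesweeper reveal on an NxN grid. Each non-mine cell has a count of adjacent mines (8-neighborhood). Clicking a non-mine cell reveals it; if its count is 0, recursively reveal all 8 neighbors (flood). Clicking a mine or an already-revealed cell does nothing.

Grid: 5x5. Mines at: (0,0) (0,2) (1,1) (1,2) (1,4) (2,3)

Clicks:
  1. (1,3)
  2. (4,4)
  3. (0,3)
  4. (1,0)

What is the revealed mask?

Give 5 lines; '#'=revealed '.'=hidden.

Answer: ...#.
#..#.
###..
#####
#####

Derivation:
Click 1 (1,3) count=4: revealed 1 new [(1,3)] -> total=1
Click 2 (4,4) count=0: revealed 13 new [(2,0) (2,1) (2,2) (3,0) (3,1) (3,2) (3,3) (3,4) (4,0) (4,1) (4,2) (4,3) (4,4)] -> total=14
Click 3 (0,3) count=3: revealed 1 new [(0,3)] -> total=15
Click 4 (1,0) count=2: revealed 1 new [(1,0)] -> total=16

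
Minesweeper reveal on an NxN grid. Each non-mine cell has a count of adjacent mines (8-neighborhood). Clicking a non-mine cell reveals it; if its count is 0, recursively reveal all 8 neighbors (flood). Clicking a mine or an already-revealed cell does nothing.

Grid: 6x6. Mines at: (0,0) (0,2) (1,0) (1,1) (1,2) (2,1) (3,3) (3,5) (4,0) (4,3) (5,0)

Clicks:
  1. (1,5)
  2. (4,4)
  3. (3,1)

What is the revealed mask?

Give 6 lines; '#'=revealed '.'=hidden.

Answer: ...###
...###
...###
.#....
....#.
......

Derivation:
Click 1 (1,5) count=0: revealed 9 new [(0,3) (0,4) (0,5) (1,3) (1,4) (1,5) (2,3) (2,4) (2,5)] -> total=9
Click 2 (4,4) count=3: revealed 1 new [(4,4)] -> total=10
Click 3 (3,1) count=2: revealed 1 new [(3,1)] -> total=11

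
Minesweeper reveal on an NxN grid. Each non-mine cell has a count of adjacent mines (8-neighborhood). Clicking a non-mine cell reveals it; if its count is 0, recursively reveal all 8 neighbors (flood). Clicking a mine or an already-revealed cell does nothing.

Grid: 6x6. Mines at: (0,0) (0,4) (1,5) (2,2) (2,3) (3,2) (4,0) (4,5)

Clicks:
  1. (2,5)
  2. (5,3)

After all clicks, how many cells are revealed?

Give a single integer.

Click 1 (2,5) count=1: revealed 1 new [(2,5)] -> total=1
Click 2 (5,3) count=0: revealed 8 new [(4,1) (4,2) (4,3) (4,4) (5,1) (5,2) (5,3) (5,4)] -> total=9

Answer: 9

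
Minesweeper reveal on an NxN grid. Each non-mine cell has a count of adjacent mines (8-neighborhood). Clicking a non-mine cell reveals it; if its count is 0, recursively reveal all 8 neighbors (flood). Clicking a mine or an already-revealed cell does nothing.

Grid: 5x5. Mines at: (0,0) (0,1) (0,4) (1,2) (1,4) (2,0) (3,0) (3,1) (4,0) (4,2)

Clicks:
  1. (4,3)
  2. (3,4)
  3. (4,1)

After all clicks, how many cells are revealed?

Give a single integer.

Answer: 7

Derivation:
Click 1 (4,3) count=1: revealed 1 new [(4,3)] -> total=1
Click 2 (3,4) count=0: revealed 5 new [(2,3) (2,4) (3,3) (3,4) (4,4)] -> total=6
Click 3 (4,1) count=4: revealed 1 new [(4,1)] -> total=7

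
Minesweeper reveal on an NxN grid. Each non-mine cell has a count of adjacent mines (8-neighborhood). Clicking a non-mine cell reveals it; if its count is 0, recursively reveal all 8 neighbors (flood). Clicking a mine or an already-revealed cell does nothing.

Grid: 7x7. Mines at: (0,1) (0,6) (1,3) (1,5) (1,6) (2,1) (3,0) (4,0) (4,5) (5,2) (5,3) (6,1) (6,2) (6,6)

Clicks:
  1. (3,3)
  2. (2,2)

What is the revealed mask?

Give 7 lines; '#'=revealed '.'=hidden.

Answer: .......
.......
..###..
..###..
..###..
.......
.......

Derivation:
Click 1 (3,3) count=0: revealed 9 new [(2,2) (2,3) (2,4) (3,2) (3,3) (3,4) (4,2) (4,3) (4,4)] -> total=9
Click 2 (2,2) count=2: revealed 0 new [(none)] -> total=9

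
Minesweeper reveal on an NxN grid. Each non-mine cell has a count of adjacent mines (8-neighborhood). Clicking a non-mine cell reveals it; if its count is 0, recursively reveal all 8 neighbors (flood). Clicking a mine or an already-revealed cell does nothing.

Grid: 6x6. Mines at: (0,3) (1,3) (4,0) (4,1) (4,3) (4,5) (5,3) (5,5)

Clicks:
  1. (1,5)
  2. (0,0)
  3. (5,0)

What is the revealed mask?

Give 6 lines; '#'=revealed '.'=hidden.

Answer: ###.##
###.##
###.##
###.##
......
#.....

Derivation:
Click 1 (1,5) count=0: revealed 8 new [(0,4) (0,5) (1,4) (1,5) (2,4) (2,5) (3,4) (3,5)] -> total=8
Click 2 (0,0) count=0: revealed 12 new [(0,0) (0,1) (0,2) (1,0) (1,1) (1,2) (2,0) (2,1) (2,2) (3,0) (3,1) (3,2)] -> total=20
Click 3 (5,0) count=2: revealed 1 new [(5,0)] -> total=21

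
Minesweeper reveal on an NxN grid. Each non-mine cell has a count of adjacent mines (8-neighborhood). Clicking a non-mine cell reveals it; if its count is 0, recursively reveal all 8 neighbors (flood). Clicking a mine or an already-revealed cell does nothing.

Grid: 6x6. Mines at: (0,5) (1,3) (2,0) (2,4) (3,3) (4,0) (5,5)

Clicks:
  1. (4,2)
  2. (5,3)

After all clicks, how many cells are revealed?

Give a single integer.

Click 1 (4,2) count=1: revealed 1 new [(4,2)] -> total=1
Click 2 (5,3) count=0: revealed 7 new [(4,1) (4,3) (4,4) (5,1) (5,2) (5,3) (5,4)] -> total=8

Answer: 8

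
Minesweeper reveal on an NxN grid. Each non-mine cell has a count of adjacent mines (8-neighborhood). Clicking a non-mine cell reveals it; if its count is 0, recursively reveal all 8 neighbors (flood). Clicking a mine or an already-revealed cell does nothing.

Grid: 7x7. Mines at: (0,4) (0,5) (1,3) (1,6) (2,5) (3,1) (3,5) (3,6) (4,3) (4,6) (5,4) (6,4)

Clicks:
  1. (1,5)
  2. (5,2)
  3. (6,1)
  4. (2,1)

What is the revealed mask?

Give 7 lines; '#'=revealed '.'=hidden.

Answer: .......
.....#.
.#.....
.......
###....
####...
####...

Derivation:
Click 1 (1,5) count=4: revealed 1 new [(1,5)] -> total=1
Click 2 (5,2) count=1: revealed 1 new [(5,2)] -> total=2
Click 3 (6,1) count=0: revealed 10 new [(4,0) (4,1) (4,2) (5,0) (5,1) (5,3) (6,0) (6,1) (6,2) (6,3)] -> total=12
Click 4 (2,1) count=1: revealed 1 new [(2,1)] -> total=13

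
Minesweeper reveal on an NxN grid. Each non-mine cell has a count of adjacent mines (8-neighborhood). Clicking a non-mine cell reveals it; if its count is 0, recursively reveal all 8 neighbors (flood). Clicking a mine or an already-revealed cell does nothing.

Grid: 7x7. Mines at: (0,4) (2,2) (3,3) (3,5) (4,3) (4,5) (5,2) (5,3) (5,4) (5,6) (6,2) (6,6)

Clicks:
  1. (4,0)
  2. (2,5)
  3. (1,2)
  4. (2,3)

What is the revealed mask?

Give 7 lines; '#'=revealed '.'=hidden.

Answer: ####...
####...
##.#.#.
##.....
##.....
##.....
##.....

Derivation:
Click 1 (4,0) count=0: revealed 18 new [(0,0) (0,1) (0,2) (0,3) (1,0) (1,1) (1,2) (1,3) (2,0) (2,1) (3,0) (3,1) (4,0) (4,1) (5,0) (5,1) (6,0) (6,1)] -> total=18
Click 2 (2,5) count=1: revealed 1 new [(2,5)] -> total=19
Click 3 (1,2) count=1: revealed 0 new [(none)] -> total=19
Click 4 (2,3) count=2: revealed 1 new [(2,3)] -> total=20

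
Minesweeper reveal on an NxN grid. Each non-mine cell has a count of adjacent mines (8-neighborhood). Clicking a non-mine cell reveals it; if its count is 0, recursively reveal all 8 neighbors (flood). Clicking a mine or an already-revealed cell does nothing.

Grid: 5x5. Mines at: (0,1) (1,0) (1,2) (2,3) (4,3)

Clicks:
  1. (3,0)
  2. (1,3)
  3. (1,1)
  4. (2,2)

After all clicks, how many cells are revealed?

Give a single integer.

Answer: 11

Derivation:
Click 1 (3,0) count=0: revealed 9 new [(2,0) (2,1) (2,2) (3,0) (3,1) (3,2) (4,0) (4,1) (4,2)] -> total=9
Click 2 (1,3) count=2: revealed 1 new [(1,3)] -> total=10
Click 3 (1,1) count=3: revealed 1 new [(1,1)] -> total=11
Click 4 (2,2) count=2: revealed 0 new [(none)] -> total=11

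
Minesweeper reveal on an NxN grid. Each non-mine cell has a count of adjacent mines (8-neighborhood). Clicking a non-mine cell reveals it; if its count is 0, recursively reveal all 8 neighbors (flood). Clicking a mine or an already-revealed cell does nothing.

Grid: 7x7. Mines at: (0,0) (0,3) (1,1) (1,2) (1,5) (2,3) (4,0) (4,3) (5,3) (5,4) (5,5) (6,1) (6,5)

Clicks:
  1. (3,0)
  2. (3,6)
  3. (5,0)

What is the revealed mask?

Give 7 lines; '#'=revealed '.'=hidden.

Answer: .......
.......
....###
#...###
....###
#......
.......

Derivation:
Click 1 (3,0) count=1: revealed 1 new [(3,0)] -> total=1
Click 2 (3,6) count=0: revealed 9 new [(2,4) (2,5) (2,6) (3,4) (3,5) (3,6) (4,4) (4,5) (4,6)] -> total=10
Click 3 (5,0) count=2: revealed 1 new [(5,0)] -> total=11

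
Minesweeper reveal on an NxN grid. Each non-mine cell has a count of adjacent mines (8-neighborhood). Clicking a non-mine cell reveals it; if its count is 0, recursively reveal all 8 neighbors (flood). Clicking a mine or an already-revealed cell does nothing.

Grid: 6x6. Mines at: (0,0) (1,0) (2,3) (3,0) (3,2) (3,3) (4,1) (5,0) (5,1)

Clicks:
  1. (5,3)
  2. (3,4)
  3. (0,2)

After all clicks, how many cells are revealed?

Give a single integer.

Answer: 22

Derivation:
Click 1 (5,3) count=0: revealed 22 new [(0,1) (0,2) (0,3) (0,4) (0,5) (1,1) (1,2) (1,3) (1,4) (1,5) (2,4) (2,5) (3,4) (3,5) (4,2) (4,3) (4,4) (4,5) (5,2) (5,3) (5,4) (5,5)] -> total=22
Click 2 (3,4) count=2: revealed 0 new [(none)] -> total=22
Click 3 (0,2) count=0: revealed 0 new [(none)] -> total=22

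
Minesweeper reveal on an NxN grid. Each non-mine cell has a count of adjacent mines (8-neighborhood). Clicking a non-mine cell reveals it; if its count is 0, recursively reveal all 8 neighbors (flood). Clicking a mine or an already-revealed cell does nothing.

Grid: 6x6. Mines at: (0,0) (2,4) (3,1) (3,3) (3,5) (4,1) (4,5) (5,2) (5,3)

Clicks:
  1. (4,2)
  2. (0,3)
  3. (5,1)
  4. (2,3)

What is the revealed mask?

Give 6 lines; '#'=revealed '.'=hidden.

Click 1 (4,2) count=5: revealed 1 new [(4,2)] -> total=1
Click 2 (0,3) count=0: revealed 13 new [(0,1) (0,2) (0,3) (0,4) (0,5) (1,1) (1,2) (1,3) (1,4) (1,5) (2,1) (2,2) (2,3)] -> total=14
Click 3 (5,1) count=2: revealed 1 new [(5,1)] -> total=15
Click 4 (2,3) count=2: revealed 0 new [(none)] -> total=15

Answer: .#####
.#####
.###..
......
..#...
.#....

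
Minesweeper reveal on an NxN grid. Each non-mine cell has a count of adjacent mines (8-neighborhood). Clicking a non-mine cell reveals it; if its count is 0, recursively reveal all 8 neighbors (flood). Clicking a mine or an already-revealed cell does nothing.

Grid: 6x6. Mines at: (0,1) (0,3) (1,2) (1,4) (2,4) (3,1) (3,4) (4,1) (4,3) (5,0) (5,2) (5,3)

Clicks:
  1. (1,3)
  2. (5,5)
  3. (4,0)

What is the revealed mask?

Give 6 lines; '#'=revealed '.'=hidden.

Click 1 (1,3) count=4: revealed 1 new [(1,3)] -> total=1
Click 2 (5,5) count=0: revealed 4 new [(4,4) (4,5) (5,4) (5,5)] -> total=5
Click 3 (4,0) count=3: revealed 1 new [(4,0)] -> total=6

Answer: ......
...#..
......
......
#...##
....##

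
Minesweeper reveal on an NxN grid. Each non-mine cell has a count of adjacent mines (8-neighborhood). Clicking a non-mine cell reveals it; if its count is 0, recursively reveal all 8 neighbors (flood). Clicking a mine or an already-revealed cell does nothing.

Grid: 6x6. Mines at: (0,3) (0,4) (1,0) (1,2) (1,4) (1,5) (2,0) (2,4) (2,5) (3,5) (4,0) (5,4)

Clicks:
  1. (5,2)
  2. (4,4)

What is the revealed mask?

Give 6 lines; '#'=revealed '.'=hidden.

Answer: ......
......
.###..
.###..
.####.
.###..

Derivation:
Click 1 (5,2) count=0: revealed 12 new [(2,1) (2,2) (2,3) (3,1) (3,2) (3,3) (4,1) (4,2) (4,3) (5,1) (5,2) (5,3)] -> total=12
Click 2 (4,4) count=2: revealed 1 new [(4,4)] -> total=13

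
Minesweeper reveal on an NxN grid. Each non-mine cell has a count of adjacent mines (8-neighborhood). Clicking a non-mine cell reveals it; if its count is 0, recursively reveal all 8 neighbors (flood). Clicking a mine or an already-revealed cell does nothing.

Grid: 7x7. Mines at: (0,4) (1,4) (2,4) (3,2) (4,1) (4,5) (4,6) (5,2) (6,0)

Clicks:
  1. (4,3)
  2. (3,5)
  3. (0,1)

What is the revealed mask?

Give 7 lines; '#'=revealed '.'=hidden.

Click 1 (4,3) count=2: revealed 1 new [(4,3)] -> total=1
Click 2 (3,5) count=3: revealed 1 new [(3,5)] -> total=2
Click 3 (0,1) count=0: revealed 14 new [(0,0) (0,1) (0,2) (0,3) (1,0) (1,1) (1,2) (1,3) (2,0) (2,1) (2,2) (2,3) (3,0) (3,1)] -> total=16

Answer: ####...
####...
####...
##...#.
...#...
.......
.......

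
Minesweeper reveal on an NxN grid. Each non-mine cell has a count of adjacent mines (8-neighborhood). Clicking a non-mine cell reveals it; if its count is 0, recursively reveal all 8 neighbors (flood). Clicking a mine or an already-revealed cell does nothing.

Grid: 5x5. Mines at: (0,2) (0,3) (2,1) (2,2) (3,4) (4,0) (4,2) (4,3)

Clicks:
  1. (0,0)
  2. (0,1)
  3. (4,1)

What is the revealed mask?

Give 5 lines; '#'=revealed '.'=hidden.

Answer: ##...
##...
.....
.....
.#...

Derivation:
Click 1 (0,0) count=0: revealed 4 new [(0,0) (0,1) (1,0) (1,1)] -> total=4
Click 2 (0,1) count=1: revealed 0 new [(none)] -> total=4
Click 3 (4,1) count=2: revealed 1 new [(4,1)] -> total=5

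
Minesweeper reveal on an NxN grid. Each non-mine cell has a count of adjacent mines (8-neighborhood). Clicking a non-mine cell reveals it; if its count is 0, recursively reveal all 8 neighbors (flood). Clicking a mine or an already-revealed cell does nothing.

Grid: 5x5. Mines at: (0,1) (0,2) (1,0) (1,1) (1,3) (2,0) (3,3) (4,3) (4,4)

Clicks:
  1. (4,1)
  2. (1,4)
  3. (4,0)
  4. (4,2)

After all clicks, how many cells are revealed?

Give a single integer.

Answer: 7

Derivation:
Click 1 (4,1) count=0: revealed 6 new [(3,0) (3,1) (3,2) (4,0) (4,1) (4,2)] -> total=6
Click 2 (1,4) count=1: revealed 1 new [(1,4)] -> total=7
Click 3 (4,0) count=0: revealed 0 new [(none)] -> total=7
Click 4 (4,2) count=2: revealed 0 new [(none)] -> total=7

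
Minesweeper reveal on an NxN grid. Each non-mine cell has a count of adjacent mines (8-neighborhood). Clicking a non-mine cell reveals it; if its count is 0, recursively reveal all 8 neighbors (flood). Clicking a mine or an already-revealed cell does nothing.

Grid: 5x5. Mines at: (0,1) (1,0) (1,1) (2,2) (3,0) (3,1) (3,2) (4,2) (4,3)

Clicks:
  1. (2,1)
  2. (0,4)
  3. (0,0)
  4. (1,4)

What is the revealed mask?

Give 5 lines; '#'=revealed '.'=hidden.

Answer: #.###
..###
.#.##
...##
.....

Derivation:
Click 1 (2,1) count=6: revealed 1 new [(2,1)] -> total=1
Click 2 (0,4) count=0: revealed 10 new [(0,2) (0,3) (0,4) (1,2) (1,3) (1,4) (2,3) (2,4) (3,3) (3,4)] -> total=11
Click 3 (0,0) count=3: revealed 1 new [(0,0)] -> total=12
Click 4 (1,4) count=0: revealed 0 new [(none)] -> total=12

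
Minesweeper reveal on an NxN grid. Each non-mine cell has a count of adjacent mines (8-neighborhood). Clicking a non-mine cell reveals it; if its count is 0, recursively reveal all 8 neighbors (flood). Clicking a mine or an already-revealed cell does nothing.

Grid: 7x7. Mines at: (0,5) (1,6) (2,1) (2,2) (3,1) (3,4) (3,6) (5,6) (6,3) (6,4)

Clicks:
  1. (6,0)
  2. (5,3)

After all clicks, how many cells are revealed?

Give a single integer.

Answer: 10

Derivation:
Click 1 (6,0) count=0: revealed 9 new [(4,0) (4,1) (4,2) (5,0) (5,1) (5,2) (6,0) (6,1) (6,2)] -> total=9
Click 2 (5,3) count=2: revealed 1 new [(5,3)] -> total=10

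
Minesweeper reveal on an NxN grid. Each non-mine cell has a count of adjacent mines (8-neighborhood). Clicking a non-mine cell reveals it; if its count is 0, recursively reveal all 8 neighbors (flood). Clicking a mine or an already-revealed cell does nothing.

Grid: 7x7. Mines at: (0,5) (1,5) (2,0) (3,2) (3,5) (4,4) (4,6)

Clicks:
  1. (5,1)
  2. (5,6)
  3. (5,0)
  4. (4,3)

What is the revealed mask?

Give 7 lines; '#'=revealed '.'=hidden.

Answer: .......
.......
.......
##.....
####...
#######
#######

Derivation:
Click 1 (5,1) count=0: revealed 20 new [(3,0) (3,1) (4,0) (4,1) (4,2) (4,3) (5,0) (5,1) (5,2) (5,3) (5,4) (5,5) (5,6) (6,0) (6,1) (6,2) (6,3) (6,4) (6,5) (6,6)] -> total=20
Click 2 (5,6) count=1: revealed 0 new [(none)] -> total=20
Click 3 (5,0) count=0: revealed 0 new [(none)] -> total=20
Click 4 (4,3) count=2: revealed 0 new [(none)] -> total=20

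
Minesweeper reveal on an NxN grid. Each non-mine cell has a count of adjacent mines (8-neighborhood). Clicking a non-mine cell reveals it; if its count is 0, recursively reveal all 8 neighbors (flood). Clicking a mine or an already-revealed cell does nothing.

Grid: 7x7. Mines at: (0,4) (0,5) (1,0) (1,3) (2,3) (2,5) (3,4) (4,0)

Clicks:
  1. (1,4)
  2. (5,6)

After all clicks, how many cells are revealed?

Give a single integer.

Answer: 26

Derivation:
Click 1 (1,4) count=5: revealed 1 new [(1,4)] -> total=1
Click 2 (5,6) count=0: revealed 25 new [(3,1) (3,2) (3,3) (3,5) (3,6) (4,1) (4,2) (4,3) (4,4) (4,5) (4,6) (5,0) (5,1) (5,2) (5,3) (5,4) (5,5) (5,6) (6,0) (6,1) (6,2) (6,3) (6,4) (6,5) (6,6)] -> total=26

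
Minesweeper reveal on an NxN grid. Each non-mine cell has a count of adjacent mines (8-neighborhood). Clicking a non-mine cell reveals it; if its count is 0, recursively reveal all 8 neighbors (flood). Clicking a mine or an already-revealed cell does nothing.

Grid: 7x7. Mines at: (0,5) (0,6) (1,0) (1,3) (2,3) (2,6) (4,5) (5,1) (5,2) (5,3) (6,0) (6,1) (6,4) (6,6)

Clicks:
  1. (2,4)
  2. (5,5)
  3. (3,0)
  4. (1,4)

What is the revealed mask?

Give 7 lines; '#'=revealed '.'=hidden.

Click 1 (2,4) count=2: revealed 1 new [(2,4)] -> total=1
Click 2 (5,5) count=3: revealed 1 new [(5,5)] -> total=2
Click 3 (3,0) count=0: revealed 9 new [(2,0) (2,1) (2,2) (3,0) (3,1) (3,2) (4,0) (4,1) (4,2)] -> total=11
Click 4 (1,4) count=3: revealed 1 new [(1,4)] -> total=12

Answer: .......
....#..
###.#..
###....
###....
.....#.
.......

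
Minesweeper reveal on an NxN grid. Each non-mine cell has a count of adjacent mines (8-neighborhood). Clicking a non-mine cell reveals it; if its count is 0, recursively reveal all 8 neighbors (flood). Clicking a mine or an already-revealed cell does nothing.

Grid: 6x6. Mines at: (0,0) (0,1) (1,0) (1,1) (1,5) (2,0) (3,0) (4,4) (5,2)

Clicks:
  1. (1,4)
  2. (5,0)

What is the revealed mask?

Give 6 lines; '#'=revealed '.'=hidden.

Answer: ......
....#.
......
......
##....
##....

Derivation:
Click 1 (1,4) count=1: revealed 1 new [(1,4)] -> total=1
Click 2 (5,0) count=0: revealed 4 new [(4,0) (4,1) (5,0) (5,1)] -> total=5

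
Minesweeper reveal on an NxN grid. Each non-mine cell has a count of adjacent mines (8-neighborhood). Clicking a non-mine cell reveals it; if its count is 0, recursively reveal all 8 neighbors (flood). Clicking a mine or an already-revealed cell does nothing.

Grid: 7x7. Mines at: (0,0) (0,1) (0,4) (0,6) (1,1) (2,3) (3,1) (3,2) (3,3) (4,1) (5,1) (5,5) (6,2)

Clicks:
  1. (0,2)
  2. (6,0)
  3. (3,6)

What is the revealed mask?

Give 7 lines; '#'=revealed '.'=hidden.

Answer: ..#....
....###
....###
....###
....###
.......
#......

Derivation:
Click 1 (0,2) count=2: revealed 1 new [(0,2)] -> total=1
Click 2 (6,0) count=1: revealed 1 new [(6,0)] -> total=2
Click 3 (3,6) count=0: revealed 12 new [(1,4) (1,5) (1,6) (2,4) (2,5) (2,6) (3,4) (3,5) (3,6) (4,4) (4,5) (4,6)] -> total=14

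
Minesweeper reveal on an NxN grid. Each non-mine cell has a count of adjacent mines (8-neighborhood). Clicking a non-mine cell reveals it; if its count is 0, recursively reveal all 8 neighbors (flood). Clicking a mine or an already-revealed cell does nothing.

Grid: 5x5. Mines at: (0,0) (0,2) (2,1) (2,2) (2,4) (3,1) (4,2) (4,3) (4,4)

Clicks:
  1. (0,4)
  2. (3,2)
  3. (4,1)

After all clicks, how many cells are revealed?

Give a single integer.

Answer: 6

Derivation:
Click 1 (0,4) count=0: revealed 4 new [(0,3) (0,4) (1,3) (1,4)] -> total=4
Click 2 (3,2) count=5: revealed 1 new [(3,2)] -> total=5
Click 3 (4,1) count=2: revealed 1 new [(4,1)] -> total=6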